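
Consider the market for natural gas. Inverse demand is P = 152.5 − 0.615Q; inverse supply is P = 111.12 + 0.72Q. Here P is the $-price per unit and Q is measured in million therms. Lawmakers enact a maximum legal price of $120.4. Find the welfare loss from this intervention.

Competitive equilibrium: 152.5 − 0.615Q = 111.12 + 0.72Q → Q* = 30.9963, P* = 133.4373.
At the ceiling P = 120.4, quantity supplied = (120.4 − 111.12)/0.72 = 12.8889.
Willingness to pay at Q' = 12.8889: 152.5 − 0.615·12.8889 = 144.5733.
ΔQ = 30.9963 − 12.8889 = 18.1074; wedge = 144.5733 − 120.4 = 24.1733.
The triangle = ½ × 18.1074 × 24.1733 = $218.86 million.

$218.86 million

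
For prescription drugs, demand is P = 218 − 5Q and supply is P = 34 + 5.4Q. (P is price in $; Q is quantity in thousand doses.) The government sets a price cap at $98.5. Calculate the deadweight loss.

$171.80 thousand

Competitive equilibrium: 218 − 5Q = 34 + 5.4Q → Q* = 17.6923, P* = 129.5385.
At the ceiling P = 98.5, quantity supplied = (98.5 − 34)/5.4 = 11.9444.
Willingness to pay at Q' = 11.9444: 218 − 5·11.9444 = 158.278.
ΔQ = 17.6923 − 11.9444 = 5.7479; wedge = 158.278 − 98.5 = 59.778.
Deadweight loss = ½ × 5.7479 × 59.778 = $171.80 thousand.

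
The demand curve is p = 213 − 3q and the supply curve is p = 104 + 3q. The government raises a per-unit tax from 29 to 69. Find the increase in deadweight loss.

Competitive equilibrium: 213 − 3q = 104 + 3q → q* = 18.1667, p* = 158.5.
For a per-unit tax t: Δq = t/6, so DWL = ½·t·(t/6) = t²/12.
At t = 29: DWL = 70.083. At t = 69: DWL = 396.75.
Increase = 396.75 − 70.083 = 326.67.

326.67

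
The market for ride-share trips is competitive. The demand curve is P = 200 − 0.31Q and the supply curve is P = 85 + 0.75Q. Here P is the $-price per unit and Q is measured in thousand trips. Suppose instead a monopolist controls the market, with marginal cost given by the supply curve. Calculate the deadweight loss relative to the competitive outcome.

Competitive equilibrium: 200 − 0.31Q = 85 + 0.75Q → Q* = 108.4906, P* = 166.3679.
Marginal revenue: MR = 200 − 0.62Q. Set MR = MC: 200 − 0.62Q = 85 + 0.75Q → Q_m = 83.9416.
Price P_m = 200 − 0.31·83.9416 = 173.9781; MC(Q_m) = 85 + 0.75·83.9416 = 147.9562.
Competitive Q* = 108.4906, so ΔQ = 24.549; wedge = 173.9781 − 147.9562 = 26.0219.
Deadweight loss = ½ × 24.549 × 26.0219 = $319.41 thousand.

$319.41 thousand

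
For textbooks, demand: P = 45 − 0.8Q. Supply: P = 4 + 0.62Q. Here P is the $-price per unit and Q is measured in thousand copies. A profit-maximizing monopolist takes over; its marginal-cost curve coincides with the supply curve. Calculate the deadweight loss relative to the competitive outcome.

$76.86 thousand

Competitive equilibrium: 45 − 0.8Q = 4 + 0.62Q → Q* = 28.8732, P* = 21.9014.
Marginal revenue: MR = 45 − 1.6Q. Set MR = MC: 45 − 1.6Q = 4 + 0.62Q → Q_m = 18.4685.
Price P_m = 45 − 0.8·18.4685 = 30.2252; MC(Q_m) = 4 + 0.62·18.4685 = 15.4505.
Competitive Q* = 28.8732, so ΔQ = 10.4047; wedge = 30.2252 − 15.4505 = 14.7747.
Deadweight loss = ½ × 10.4047 × 14.7747 = $76.86 thousand.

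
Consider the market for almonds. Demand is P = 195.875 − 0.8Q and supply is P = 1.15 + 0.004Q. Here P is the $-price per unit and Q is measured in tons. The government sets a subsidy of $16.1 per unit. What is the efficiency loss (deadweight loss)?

Competitive equilibrium: 195.875 − 0.8Q = 1.15 + 0.004Q → Q* = 242.1953, P* = 2.1188.
The subsidy lowers effective supply by 16.1: P = 0.004Q − 14.95.
New quantity: 195.875 − 0.8Q = 0.004Q − 14.95 → Q' = 262.2201.
Overproduction ΔQ = 262.2201 − 242.1953 = 20.0248; wedge = subsidy = 16.1.
DWL = ½ × 20.0248 × 16.1 = $161.20.

$161.20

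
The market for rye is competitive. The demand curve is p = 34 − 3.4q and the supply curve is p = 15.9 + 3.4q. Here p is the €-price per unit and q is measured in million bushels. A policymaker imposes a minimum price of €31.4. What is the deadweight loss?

€12.24 million

Competitive equilibrium: 34 − 3.4q = 15.9 + 3.4q → q* = 2.6618, p* = 24.95.
At the floor p = 31.4, quantity demanded = (34 − 31.4)/3.4 = 0.7647.
Sellers' marginal cost at q' = 0.7647: 15.9 + 3.4·0.7647 = 18.5.
Δq = 2.6618 − 0.7647 = 1.8971; wedge = 31.4 − 18.5 = 12.9.
Deadweight loss = ½ × 1.8971 × 12.9 = €12.24 million.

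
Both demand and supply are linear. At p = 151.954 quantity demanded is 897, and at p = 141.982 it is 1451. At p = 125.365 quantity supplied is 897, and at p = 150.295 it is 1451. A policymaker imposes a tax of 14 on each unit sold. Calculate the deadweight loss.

Demand slope = (141.982 − 151.954)/(1451 − 897) = −0.018, so p = 168.1 − 0.018q.
Supply slope = (150.295 − 125.365)/(1451 − 897) = 0.045, so p = 85 + 0.045q.
Competitive equilibrium: 168.1 − 0.018q = 85 + 0.045q → q* = 1319.0476, p* = 144.3571.
With the tax, the buyer price exceeds the seller price by 14: (168.1 − 0.018q) − (85 + 0.045q) = 14 → q' = 1096.8254.
Δq = 1319.0476 − 1096.8254 = 222.2222; the wedge equals the tax, 14.
Deadweight loss = ½ × 222.2222 × 14 = 1555.56.

1555.56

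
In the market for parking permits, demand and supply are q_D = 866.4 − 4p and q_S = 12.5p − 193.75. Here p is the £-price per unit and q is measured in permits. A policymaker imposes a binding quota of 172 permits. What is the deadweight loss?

£31566.72

In inverse form: demand p = 216.6 − 0.25q, supply p = 15.5 + 0.08q.
Competitive equilibrium: 216.6 − 0.25q = 15.5 + 0.08q → q* = 609.3939, p* = 64.2515.
At q = 172: demand price = 216.6 − 0.25·172 = 173.6; supply price = 15.5 + 0.08·172 = 29.26.
Δq = 609.3939 − 172 = 437.3939; wedge = 173.6 − 29.26 = 144.34.
Deadweight loss = ½ × 437.3939 × 144.34 = £31566.72.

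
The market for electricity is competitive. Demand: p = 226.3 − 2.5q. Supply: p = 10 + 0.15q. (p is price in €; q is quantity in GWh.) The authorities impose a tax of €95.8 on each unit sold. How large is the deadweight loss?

Competitive equilibrium: 226.3 − 2.5q = 10 + 0.15q → q* = 81.6226, p* = 22.2434.
With the tax, the buyer price exceeds the seller price by 95.8: (226.3 − 2.5q) − (10 + 0.15q) = 95.8 → q' = 45.4717.
Δq = 81.6226 − 45.4717 = 36.1509; the wedge equals the tax, 95.8.
The triangle = ½ × 36.1509 × 95.8 = €1731.63.

€1731.63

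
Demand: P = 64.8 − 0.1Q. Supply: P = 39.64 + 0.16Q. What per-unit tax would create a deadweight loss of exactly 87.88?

Competitive equilibrium: 64.8 − 0.1Q = 39.64 + 0.16Q → Q* = 96.7692, P* = 55.1231.
A tax t gives ΔQ = t/0.26 and wedge t, so DWL = t²/0.52.
t²/0.52 = 87.88 → t² = 45.6976 → t = 6.76.

6.76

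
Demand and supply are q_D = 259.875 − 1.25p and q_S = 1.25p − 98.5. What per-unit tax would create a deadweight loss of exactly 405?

In inverse form: demand p = 207.9 − 0.8q, supply p = 78.8 + 0.8q.
Competitive equilibrium: 207.9 − 0.8q = 78.8 + 0.8q → q* = 80.6875, p* = 143.35.
A tax t gives Δq = t/1.6 and wedge t, so DWL = t²/3.2.
t²/3.2 = 405 → t² = 1296 → t = 36.

36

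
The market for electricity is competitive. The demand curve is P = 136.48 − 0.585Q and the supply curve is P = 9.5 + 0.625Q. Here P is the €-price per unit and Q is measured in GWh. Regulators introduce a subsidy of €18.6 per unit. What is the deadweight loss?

Competitive equilibrium: 136.48 − 0.585Q = 9.5 + 0.625Q → Q* = 104.9421, P* = 75.0888.
The subsidy lowers effective supply by 18.6: P = 0.625Q − 9.1.
New quantity: 136.48 − 0.585Q = 0.625Q − 9.1 → Q' = 120.314.
Overproduction ΔQ = 120.314 − 104.9421 = 15.3719; wedge = subsidy = 18.6.
Deadweight loss = ½ × 15.3719 × 18.6 = €142.96.

€142.96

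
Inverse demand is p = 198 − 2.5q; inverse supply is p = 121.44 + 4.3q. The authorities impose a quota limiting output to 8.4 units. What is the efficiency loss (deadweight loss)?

Competitive equilibrium: 198 − 2.5q = 121.44 + 4.3q → q* = 11.2588, p* = 169.8529.
At q = 8.4: demand price = 198 − 2.5·8.4 = 177; supply price = 121.44 + 4.3·8.4 = 157.56.
Δq = 11.2588 − 8.4 = 2.8588; wedge = 177 − 157.56 = 19.44.
Welfare loss = ½ × 2.8588 × 19.44 = 27.79.

27.79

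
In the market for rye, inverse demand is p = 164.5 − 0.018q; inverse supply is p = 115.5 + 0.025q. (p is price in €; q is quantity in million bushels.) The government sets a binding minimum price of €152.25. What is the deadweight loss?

€4529.23 million

Competitive equilibrium: 164.5 − 0.018q = 115.5 + 0.025q → q* = 1139.5349, p* = 143.9884.
At the floor p = 152.25, quantity demanded = (164.5 − 152.25)/0.018 = 680.5556.
Sellers' marginal cost at q' = 680.5556: 115.5 + 0.025·680.5556 = 132.5139.
Δq = 1139.5349 − 680.5556 = 458.9793; wedge = 152.25 − 132.5139 = 19.7361.
Welfare loss = ½ × 458.9793 × 19.7361 = €4529.23 million.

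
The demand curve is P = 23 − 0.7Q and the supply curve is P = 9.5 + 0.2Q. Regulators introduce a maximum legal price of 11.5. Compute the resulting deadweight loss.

Competitive equilibrium: 23 − 0.7Q = 9.5 + 0.2Q → Q* = 15, P* = 12.5.
At the ceiling P = 11.5, quantity supplied = (11.5 − 9.5)/0.2 = 10.
Willingness to pay at Q' = 10: 23 − 0.7·10 = 16.
ΔQ = 15 − 10 = 5; wedge = 16 − 11.5 = 4.5.
The triangle = ½ × 5 × 4.5 = 11.25.

11.25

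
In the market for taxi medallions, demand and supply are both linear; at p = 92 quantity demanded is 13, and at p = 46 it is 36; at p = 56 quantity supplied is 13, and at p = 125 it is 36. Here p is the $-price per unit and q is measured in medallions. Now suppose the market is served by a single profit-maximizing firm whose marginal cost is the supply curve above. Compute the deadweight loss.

$83.27

Demand slope = (46 − 92)/(36 − 13) = −2, so p = 118 − 2q.
Supply slope = (125 − 56)/(36 − 13) = 3, so p = 17 + 3q.
Competitive equilibrium: 118 − 2q = 17 + 3q → q* = 20.2, p* = 77.6.
Marginal revenue: MR = 118 − 4q. Set MR = MC: 118 − 4q = 17 + 3q → q_m = 14.4286.
Price p_m = 118 − 2·14.4286 = 89.1428; MC(q_m) = 17 + 3·14.4286 = 60.2858.
Competitive q* = 20.2, so Δq = 5.7714; wedge = 89.1428 − 60.2858 = 28.857.
Welfare loss = ½ × 5.7714 × 28.857 = $83.27.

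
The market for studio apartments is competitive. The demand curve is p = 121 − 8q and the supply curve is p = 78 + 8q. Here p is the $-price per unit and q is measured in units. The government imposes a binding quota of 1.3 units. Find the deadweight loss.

$15.40

Competitive equilibrium: 121 − 8q = 78 + 8q → q* = 2.6875, p* = 99.5.
At q = 1.3: demand price = 121 − 8·1.3 = 110.6; supply price = 78 + 8·1.3 = 88.4.
Δq = 2.6875 − 1.3 = 1.3875; wedge = 110.6 − 88.4 = 22.2.
Welfare loss = ½ × 1.3875 × 22.2 = $15.40.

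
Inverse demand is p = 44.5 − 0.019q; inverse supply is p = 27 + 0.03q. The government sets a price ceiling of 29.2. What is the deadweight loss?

1973.42

Competitive equilibrium: 44.5 − 0.019q = 27 + 0.03q → q* = 357.14286, p* = 37.71429.
At the ceiling p = 29.2, quantity supplied = (29.2 − 27)/0.03 = 73.33333.
Willingness to pay at q' = 73.33333: 44.5 − 0.019·73.33333 = 43.10667.
Δq = 357.14286 − 73.33333 = 283.80953; wedge = 43.10667 − 29.2 = 13.90667.
DWL = ½ × 283.80953 × 13.90667 = 1973.42.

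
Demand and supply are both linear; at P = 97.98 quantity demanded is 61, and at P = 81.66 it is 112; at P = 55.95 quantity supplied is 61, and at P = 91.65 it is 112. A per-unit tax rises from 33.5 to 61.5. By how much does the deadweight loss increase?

1303.92

Demand slope = (81.66 − 97.98)/(112 − 61) = −0.32, so P = 117.5 − 0.32Q.
Supply slope = (91.65 − 55.95)/(112 − 61) = 0.7, so P = 13.25 + 0.7Q.
Competitive equilibrium: 117.5 − 0.32Q = 13.25 + 0.7Q → Q* = 102.2059, P* = 84.7941.
For a per-unit tax t: ΔQ = t/1.02, so DWL = ½·t·(t/1.02) = t²/2.04.
At t = 33.5: DWL = 550.123. At t = 61.5: DWL = 1854.044.
Increase = 1854.044 − 550.123 = 1303.92.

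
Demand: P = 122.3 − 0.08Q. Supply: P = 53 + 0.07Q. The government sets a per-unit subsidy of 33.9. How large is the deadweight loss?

3830.70

Competitive equilibrium: 122.3 − 0.08Q = 53 + 0.07Q → Q* = 462, P* = 85.34.
The subsidy lowers effective supply by 33.9: P = 19.1 + 0.07Q.
New quantity: 122.3 − 0.08Q = 19.1 + 0.07Q → Q' = 688.
Overproduction ΔQ = 688 − 462 = 226; wedge = subsidy = 33.9.
Welfare loss = ½ × 226 × 33.9 = 3830.70.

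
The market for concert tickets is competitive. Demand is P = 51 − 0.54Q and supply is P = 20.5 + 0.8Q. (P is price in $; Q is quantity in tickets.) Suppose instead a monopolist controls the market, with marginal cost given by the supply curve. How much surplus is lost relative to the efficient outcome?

$28.64

Competitive equilibrium: 51 − 0.54Q = 20.5 + 0.8Q → Q* = 22.7612, P* = 38.709.
Marginal revenue: MR = 51 − 1.08Q. Set MR = MC: 51 − 1.08Q = 20.5 + 0.8Q → Q_m = 16.2234.
Price P_m = 51 − 0.54·16.2234 = 42.2394; MC(Q_m) = 20.5 + 0.8·16.2234 = 33.4787.
Competitive Q* = 22.7612, so ΔQ = 6.5378; wedge = 42.2394 − 33.4787 = 8.7607.
The triangle = ½ × 6.5378 × 8.7607 = $28.64.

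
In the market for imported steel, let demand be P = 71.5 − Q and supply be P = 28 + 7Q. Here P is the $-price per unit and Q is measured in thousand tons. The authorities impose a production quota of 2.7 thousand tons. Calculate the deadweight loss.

$29.98 thousand

Competitive equilibrium: 71.5 − Q = 28 + 7Q → Q* = 5.4375, P* = 66.0625.
At Q = 2.7: demand price = 71.5 − 1·2.7 = 68.8; supply price = 28 + 7·2.7 = 46.9.
ΔQ = 5.4375 − 2.7 = 2.7375; wedge = 68.8 − 46.9 = 21.9.
The triangle = ½ × 2.7375 × 21.9 = $29.98 thousand.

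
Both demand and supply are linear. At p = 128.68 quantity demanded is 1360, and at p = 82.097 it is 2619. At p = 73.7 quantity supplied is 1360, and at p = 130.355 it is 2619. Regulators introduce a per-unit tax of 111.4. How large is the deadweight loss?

Demand slope = (82.097 − 128.68)/(2619 − 1360) = −0.037, so p = 179 − 0.037q.
Supply slope = (130.355 − 73.7)/(2619 − 1360) = 0.045, so p = 12.5 + 0.045q.
Competitive equilibrium: 179 − 0.037q = 12.5 + 0.045q → q* = 2030.4878, p* = 103.872.
With the tax, the buyer price exceeds the seller price by 111.4: (179 − 0.037q) − (12.5 + 0.045q) = 111.4 → q' = 671.9512.
Δq = 2030.4878 − 671.9512 = 1358.5366; the wedge equals the tax, 111.4.
Welfare loss = ½ × 1358.5366 × 111.4 = 75670.49.

75670.49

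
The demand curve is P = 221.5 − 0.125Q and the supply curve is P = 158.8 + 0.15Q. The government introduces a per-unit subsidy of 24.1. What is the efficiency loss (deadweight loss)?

1056.02

Competitive equilibrium: 221.5 − 0.125Q = 158.8 + 0.15Q → Q* = 228, P* = 193.
The subsidy lowers effective supply by 24.1: P = 134.7 + 0.15Q.
New quantity: 221.5 − 0.125Q = 134.7 + 0.15Q → Q' = 315.6364.
Overproduction ΔQ = 315.6364 − 228 = 87.6364; wedge = subsidy = 24.1.
The triangle = ½ × 87.6364 × 24.1 = 1056.02.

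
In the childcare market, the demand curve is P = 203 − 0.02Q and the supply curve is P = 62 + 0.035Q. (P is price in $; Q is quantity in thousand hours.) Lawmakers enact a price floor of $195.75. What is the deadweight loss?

Competitive equilibrium: 203 − 0.02Q = 62 + 0.035Q → Q* = 2563.6364, P* = 151.7273.
At the floor P = 195.75, quantity demanded = (203 − 195.75)/0.02 = 362.5.
Sellers' marginal cost at Q' = 362.5: 62 + 0.035·362.5 = 74.6875.
ΔQ = 2563.6364 − 362.5 = 2201.1364; wedge = 195.75 − 74.6875 = 121.0625.
The triangle = ½ × 2201.1364 × 121.0625 = $133237.54 thousand.

$133237.54 thousand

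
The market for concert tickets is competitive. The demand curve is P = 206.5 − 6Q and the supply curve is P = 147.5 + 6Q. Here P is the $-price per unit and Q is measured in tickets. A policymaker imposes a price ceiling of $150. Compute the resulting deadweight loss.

$121.50

Competitive equilibrium: 206.5 − 6Q = 147.5 + 6Q → Q* = 4.9167, P* = 177.
At the ceiling P = 150, quantity supplied = (150 − 147.5)/6 = 0.4167.
Willingness to pay at Q' = 0.4167: 206.5 − 6·0.4167 = 203.9998.
ΔQ = 4.9167 − 0.4167 = 4.5; wedge = 203.9998 − 150 = 53.9998.
Deadweight loss = ½ × 4.5 × 53.9998 = $121.50.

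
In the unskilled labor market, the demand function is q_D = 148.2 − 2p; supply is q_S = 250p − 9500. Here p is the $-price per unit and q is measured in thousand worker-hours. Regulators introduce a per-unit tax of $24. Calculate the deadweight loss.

$571.43 thousand

In inverse form: demand p = 74.1 − 0.5q, supply p = 38 + 0.004q.
Competitive equilibrium: 74.1 − 0.5q = 38 + 0.004q → q* = 71.627, p* = 38.2865.
With the tax, the buyer price exceeds the seller price by 24: (74.1 − 0.5q) − (38 + 0.004q) = 24 → q' = 24.0079.
Δq = 71.627 − 24.0079 = 47.6191; the wedge equals the tax, 24.
Welfare loss = ½ × 47.6191 × 24 = $571.43 thousand.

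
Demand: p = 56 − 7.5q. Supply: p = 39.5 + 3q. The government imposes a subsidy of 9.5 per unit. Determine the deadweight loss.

4.30

Competitive equilibrium: 56 − 7.5q = 39.5 + 3q → q* = 1.5714, p* = 44.2143.
The subsidy lowers effective supply by 9.5: p = 30 + 3q.
New quantity: 56 − 7.5q = 30 + 3q → q' = 2.4762.
Overproduction Δq = 2.4762 − 1.5714 = 0.9048; wedge = subsidy = 9.5.
Welfare loss = ½ × 0.9048 × 9.5 = 4.30.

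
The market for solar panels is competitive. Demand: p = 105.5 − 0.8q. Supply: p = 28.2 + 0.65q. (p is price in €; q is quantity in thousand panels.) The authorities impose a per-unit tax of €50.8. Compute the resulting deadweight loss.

Competitive equilibrium: 105.5 − 0.8q = 28.2 + 0.65q → q* = 53.31034, p* = 62.85172.
With the tax, the buyer price exceeds the seller price by 50.8: (105.5 − 0.8q) − (28.2 + 0.65q) = 50.8 → q' = 18.27586.
Δq = 53.31034 − 18.27586 = 35.03448; the wedge equals the tax, 50.8.
The triangle = ½ × 35.03448 × 50.8 = €889.88 thousand.

€889.88 thousand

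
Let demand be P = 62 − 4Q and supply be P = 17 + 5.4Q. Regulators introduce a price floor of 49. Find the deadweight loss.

11.11

Competitive equilibrium: 62 − 4Q = 17 + 5.4Q → Q* = 4.7872, P* = 42.8511.
At the floor P = 49, quantity demanded = (62 − 49)/4 = 3.25.
Sellers' marginal cost at Q' = 3.25: 17 + 5.4·3.25 = 34.55.
ΔQ = 4.7872 − 3.25 = 1.5372; wedge = 49 − 34.55 = 14.45.
Welfare loss = ½ × 1.5372 × 14.45 = 11.11.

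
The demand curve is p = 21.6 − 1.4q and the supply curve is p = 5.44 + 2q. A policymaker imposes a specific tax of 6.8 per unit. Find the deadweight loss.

Competitive equilibrium: 21.6 − 1.4q = 5.44 + 2q → q* = 4.7529, p* = 14.9459.
With the tax, the buyer price exceeds the seller price by 6.8: (21.6 − 1.4q) − (5.44 + 2q) = 6.8 → q' = 2.7529.
Δq = 4.7529 − 2.7529 = 2; the wedge equals the tax, 6.8.
The triangle = ½ × 2 × 6.8 = 6.80.

6.80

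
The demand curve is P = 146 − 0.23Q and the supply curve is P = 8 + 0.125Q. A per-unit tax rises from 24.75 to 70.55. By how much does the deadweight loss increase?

6147.52

Competitive equilibrium: 146 − 0.23Q = 8 + 0.125Q → Q* = 388.7324, P* = 56.5915.
For a per-unit tax t: ΔQ = t/0.355, so DWL = ½·t·(t/0.355) = t²/0.71.
At t = 24.75: DWL = 862.764. At t = 70.55: DWL = 7010.285.
Increase = 7010.285 − 862.764 = 6147.52.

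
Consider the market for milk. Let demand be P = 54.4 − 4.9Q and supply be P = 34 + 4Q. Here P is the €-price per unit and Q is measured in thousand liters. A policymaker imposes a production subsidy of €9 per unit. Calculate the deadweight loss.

€4.55 thousand

Competitive equilibrium: 54.4 − 4.9Q = 34 + 4Q → Q* = 2.2921, P* = 43.1685.
The subsidy lowers effective supply by 9: P = 25 + 4Q.
New quantity: 54.4 − 4.9Q = 25 + 4Q → Q' = 3.3034.
Overproduction ΔQ = 3.3034 − 2.2921 = 1.0113; wedge = subsidy = 9.
Welfare loss = ½ × 1.0113 × 9 = €4.55 thousand.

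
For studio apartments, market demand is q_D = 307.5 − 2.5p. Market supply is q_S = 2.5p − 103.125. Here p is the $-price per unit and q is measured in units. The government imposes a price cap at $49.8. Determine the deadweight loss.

In inverse form: demand p = 123 − 0.4q, supply p = 41.25 + 0.4q.
Competitive equilibrium: 123 − 0.4q = 41.25 + 0.4q → q* = 102.1875, p* = 82.125.
At the ceiling p = 49.8, quantity supplied = (49.8 − 41.25)/0.4 = 21.375.
Willingness to pay at q' = 21.375: 123 − 0.4·21.375 = 114.45.
Δq = 102.1875 − 21.375 = 80.8125; wedge = 114.45 − 49.8 = 64.65.
The triangle = ½ × 80.8125 × 64.65 = $2612.26.

$2612.26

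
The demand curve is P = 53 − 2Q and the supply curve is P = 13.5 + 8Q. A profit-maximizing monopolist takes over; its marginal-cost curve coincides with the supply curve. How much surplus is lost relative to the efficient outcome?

2.17

Competitive equilibrium: 53 − 2Q = 13.5 + 8Q → Q* = 3.95, P* = 45.1.
Marginal revenue: MR = 53 − 4Q. Set MR = MC: 53 − 4Q = 13.5 + 8Q → Q_m = 3.2917.
Price P_m = 53 − 2·3.2917 = 46.4166; MC(Q_m) = 13.5 + 8·3.2917 = 39.8336.
Competitive Q* = 3.95, so ΔQ = 0.6583; wedge = 46.4166 − 39.8336 = 6.583.
DWL = ½ × 0.6583 × 6.583 = 2.17.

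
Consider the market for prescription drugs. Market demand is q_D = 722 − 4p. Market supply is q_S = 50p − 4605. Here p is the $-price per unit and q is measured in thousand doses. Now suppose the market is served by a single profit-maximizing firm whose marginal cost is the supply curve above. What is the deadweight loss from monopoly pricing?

$3344.91 thousand

In inverse form: demand p = 180.5 − 0.25q, supply p = 92.1 + 0.02q.
Competitive equilibrium: 180.5 − 0.25q = 92.1 + 0.02q → q* = 327.4074, p* = 98.6481.
Marginal revenue: MR = 180.5 − 0.5q. Set MR = MC: 180.5 − 0.5q = 92.1 + 0.02q → q_m = 170.
Price p_m = 180.5 − 0.25·170 = 138; MC(q_m) = 92.1 + 0.02·170 = 95.5.
Competitive q* = 327.4074, so Δq = 157.4074; wedge = 138 − 95.5 = 42.5.
DWL = ½ × 157.4074 × 42.5 = $3344.91 thousand.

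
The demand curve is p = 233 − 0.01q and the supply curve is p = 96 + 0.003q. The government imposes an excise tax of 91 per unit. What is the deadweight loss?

Competitive equilibrium: 233 − 0.01q = 96 + 0.003q → q* = 10538.4615, p* = 127.6154.
With the tax, the buyer price exceeds the seller price by 91: (233 − 0.01q) − (96 + 0.003q) = 91 → q' = 3538.4615.
Δq = 10538.4615 − 3538.4615 = 7000; the wedge equals the tax, 91.
The triangle = ½ × 7000 × 91 = 318500.

318500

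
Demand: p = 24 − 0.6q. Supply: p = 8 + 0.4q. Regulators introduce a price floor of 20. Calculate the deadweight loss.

Competitive equilibrium: 24 − 0.6q = 8 + 0.4q → q* = 16, p* = 14.4.
At the floor p = 20, quantity demanded = (24 − 20)/0.6 = 6.6667.
Sellers' marginal cost at q' = 6.6667: 8 + 0.4·6.6667 = 10.6667.
Δq = 16 − 6.6667 = 9.3333; wedge = 20 − 10.6667 = 9.3333.
DWL = ½ × 9.3333 × 9.3333 = 43.56.

43.56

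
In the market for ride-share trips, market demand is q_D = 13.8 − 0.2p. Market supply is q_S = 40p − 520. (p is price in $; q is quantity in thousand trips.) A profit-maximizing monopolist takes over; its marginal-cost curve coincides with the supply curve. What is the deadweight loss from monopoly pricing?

In inverse form: demand p = 69 − 5q, supply p = 13 + 0.025q.
Competitive equilibrium: 69 − 5q = 13 + 0.025q → q* = 11.1443, p* = 13.2786.
Marginal revenue: MR = 69 − 10q. Set MR = MC: 69 − 10q = 13 + 0.025q → q_m = 5.586.
Price p_m = 69 − 5·5.586 = 41.07; MC(q_m) = 13 + 0.025·5.586 = 13.1397.
Competitive q* = 11.1443, so Δq = 5.5583; wedge = 41.07 − 13.1397 = 27.9303.
The triangle = ½ × 5.5583 × 27.9303 = $77.62 thousand.

$77.62 thousand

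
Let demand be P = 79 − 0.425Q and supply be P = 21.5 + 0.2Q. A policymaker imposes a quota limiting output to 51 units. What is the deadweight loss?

Competitive equilibrium: 79 − 0.425Q = 21.5 + 0.2Q → Q* = 92, P* = 39.9.
At Q = 51: demand price = 79 − 0.425·51 = 57.325; supply price = 21.5 + 0.2·51 = 31.7.
ΔQ = 92 − 51 = 41; wedge = 57.325 − 31.7 = 25.625.
Welfare loss = ½ × 41 × 25.625 = 525.31.

525.31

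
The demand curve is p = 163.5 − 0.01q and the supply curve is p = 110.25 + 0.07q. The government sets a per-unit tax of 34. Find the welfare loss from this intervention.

Competitive equilibrium: 163.5 − 0.01q = 110.25 + 0.07q → q* = 665.625, p* = 156.8438.
With the tax, the buyer price exceeds the seller price by 34: (163.5 − 0.01q) − (110.25 + 0.07q) = 34 → q' = 240.625.
Δq = 665.625 − 240.625 = 425; the wedge equals the tax, 34.
The triangle = ½ × 425 × 34 = 7225.

7225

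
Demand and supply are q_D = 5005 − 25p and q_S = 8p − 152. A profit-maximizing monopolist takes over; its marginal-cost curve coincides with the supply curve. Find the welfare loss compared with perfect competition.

3788.04

In inverse form: demand p = 200.2 − 0.04q, supply p = 19 + 0.125q.
Competitive equilibrium: 200.2 − 0.04q = 19 + 0.125q → q* = 1098.1818, p* = 156.2727.
Marginal revenue: MR = 200.2 − 0.08q. Set MR = MC: 200.2 − 0.08q = 19 + 0.125q → q_m = 883.9024.
Price p_m = 200.2 − 0.04·883.9024 = 164.8439; MC(q_m) = 19 + 0.125·883.9024 = 129.4878.
Competitive q* = 1098.1818, so Δq = 214.2794; wedge = 164.8439 − 129.4878 = 35.3561.
Deadweight loss = ½ × 214.2794 × 35.3561 = 3788.04.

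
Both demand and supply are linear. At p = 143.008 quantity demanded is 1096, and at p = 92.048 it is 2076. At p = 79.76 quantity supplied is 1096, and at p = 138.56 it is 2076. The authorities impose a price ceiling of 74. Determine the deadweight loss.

24446.43

Demand slope = (92.048 − 143.008)/(2076 − 1096) = −0.052, so p = 200 − 0.052q.
Supply slope = (138.56 − 79.76)/(2076 − 1096) = 0.06, so p = 14 + 0.06q.
Competitive equilibrium: 200 − 0.052q = 14 + 0.06q → q* = 1660.7143, p* = 113.6429.
At the ceiling p = 74, quantity supplied = (74 − 14)/0.06 = 1000.
Willingness to pay at q' = 1000: 200 − 0.052·1000 = 148.
Δq = 1660.7143 − 1000 = 660.7143; wedge = 148 − 74 = 74.
Deadweight loss = ½ × 660.7143 × 74 = 24446.43.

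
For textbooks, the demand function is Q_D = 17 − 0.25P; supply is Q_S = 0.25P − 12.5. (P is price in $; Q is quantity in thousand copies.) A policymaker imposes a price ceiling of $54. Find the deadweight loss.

In inverse form: demand P = 68 − 4Q, supply P = 50 + 4Q.
Competitive equilibrium: 68 − 4Q = 50 + 4Q → Q* = 2.25, P* = 59.
At the ceiling P = 54, quantity supplied = (54 − 50)/4 = 1.
Willingness to pay at Q' = 1: 68 − 4·1 = 64.
ΔQ = 2.25 − 1 = 1.25; wedge = 64 − 54 = 10.
Deadweight loss = ½ × 1.25 × 10 = $6.25 thousand.

$6.25 thousand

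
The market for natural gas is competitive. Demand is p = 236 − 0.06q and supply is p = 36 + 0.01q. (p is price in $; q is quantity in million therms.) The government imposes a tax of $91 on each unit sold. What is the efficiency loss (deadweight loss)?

$59150 million

Competitive equilibrium: 236 − 0.06q = 36 + 0.01q → q* = 2857.1429, p* = 64.5714.
With the tax, the buyer price exceeds the seller price by 91: (236 − 0.06q) − (36 + 0.01q) = 91 → q' = 1557.1429.
Δq = 2857.1429 − 1557.1429 = 1300; the wedge equals the tax, 91.
The triangle = ½ × 1300 × 91 = $59150 million.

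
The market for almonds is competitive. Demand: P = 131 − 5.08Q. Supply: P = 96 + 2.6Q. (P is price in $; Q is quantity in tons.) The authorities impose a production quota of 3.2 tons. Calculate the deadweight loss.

$7.07

Competitive equilibrium: 131 − 5.08Q = 96 + 2.6Q → Q* = 4.5573, P* = 107.849.
At Q = 3.2: demand price = 131 − 5.08·3.2 = 114.744; supply price = 96 + 2.6·3.2 = 104.32.
ΔQ = 4.5573 − 3.2 = 1.3573; wedge = 114.744 − 104.32 = 10.424.
DWL = ½ × 1.3573 × 10.424 = $7.07.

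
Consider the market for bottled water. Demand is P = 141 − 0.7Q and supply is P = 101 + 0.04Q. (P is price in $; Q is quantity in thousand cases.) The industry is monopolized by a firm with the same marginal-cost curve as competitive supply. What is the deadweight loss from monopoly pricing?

$255.46 thousand

Competitive equilibrium: 141 − 0.7Q = 101 + 0.04Q → Q* = 54.0541, P* = 103.1622.
Marginal revenue: MR = 141 − 1.4Q. Set MR = MC: 141 − 1.4Q = 101 + 0.04Q → Q_m = 27.7778.
Price P_m = 141 − 0.7·27.7778 = 121.5555; MC(Q_m) = 101 + 0.04·27.7778 = 102.1111.
Competitive Q* = 54.0541, so ΔQ = 26.2763; wedge = 121.5555 − 102.1111 = 19.4444.
Deadweight loss = ½ × 26.2763 × 19.4444 = $255.46 thousand.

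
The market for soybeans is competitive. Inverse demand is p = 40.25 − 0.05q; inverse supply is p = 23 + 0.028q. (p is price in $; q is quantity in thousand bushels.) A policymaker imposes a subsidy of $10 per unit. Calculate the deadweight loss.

Competitive equilibrium: 40.25 − 0.05q = 23 + 0.028q → q* = 221.1538, p* = 29.1923.
The subsidy lowers effective supply by 10: p = 13 + 0.028q.
New quantity: 40.25 − 0.05q = 13 + 0.028q → q' = 349.359.
Overproduction Δq = 349.359 − 221.1538 = 128.2052; wedge = subsidy = 10.
The triangle = ½ × 128.2052 × 10 = $641.03 thousand.

$641.03 thousand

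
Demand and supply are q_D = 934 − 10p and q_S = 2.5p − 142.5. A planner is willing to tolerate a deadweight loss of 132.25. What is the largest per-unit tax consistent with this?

In inverse form: demand p = 93.4 − 0.1q, supply p = 57 + 0.4q.
Competitive equilibrium: 93.4 − 0.1q = 57 + 0.4q → q* = 72.8, p* = 86.12.
A tax t gives Δq = t/0.5 and wedge t, so DWL = t²/1.
t²/1 = 132.25 → t² = 132.25 → t = 11.5.

11.5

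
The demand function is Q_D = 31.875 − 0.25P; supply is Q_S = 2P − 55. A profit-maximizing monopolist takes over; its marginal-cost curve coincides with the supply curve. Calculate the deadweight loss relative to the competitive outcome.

In inverse form: demand P = 127.5 − 4Q, supply P = 27.5 + 0.5Q.
Competitive equilibrium: 127.5 − 4Q = 27.5 + 0.5Q → Q* = 22.2222, P* = 38.6111.
Marginal revenue: MR = 127.5 − 8Q. Set MR = MC: 127.5 − 8Q = 27.5 + 0.5Q → Q_m = 11.7647.
Price P_m = 127.5 − 4·11.7647 = 80.4412; MC(Q_m) = 27.5 + 0.5·11.7647 = 33.3824.
Competitive Q* = 22.2222, so ΔQ = 10.4575; wedge = 80.4412 − 33.3824 = 47.0588.
The triangle = ½ × 10.4575 × 47.0588 = 246.06.

246.06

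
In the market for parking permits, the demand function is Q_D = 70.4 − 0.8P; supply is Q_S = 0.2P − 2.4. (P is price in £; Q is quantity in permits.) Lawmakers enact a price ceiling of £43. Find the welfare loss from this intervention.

In inverse form: demand P = 88 − 1.25Q, supply P = 12 + 5Q.
Competitive equilibrium: 88 − 1.25Q = 12 + 5Q → Q* = 12.16, P* = 72.8.
At the ceiling P = 43, quantity supplied = (43 − 12)/5 = 6.2.
Willingness to pay at Q' = 6.2: 88 − 1.25·6.2 = 80.25.
ΔQ = 12.16 − 6.2 = 5.96; wedge = 80.25 − 43 = 37.25.
The triangle = ½ × 5.96 × 37.25 = £111.005.

£111.005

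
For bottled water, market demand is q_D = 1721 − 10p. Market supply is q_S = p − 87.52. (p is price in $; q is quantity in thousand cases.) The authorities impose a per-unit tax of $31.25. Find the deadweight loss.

In inverse form: demand p = 172.1 − 0.1q, supply p = 87.52 + q.
Competitive equilibrium: 172.1 − 0.1q = 87.52 + q → q* = 76.8909, p* = 164.4109.
With the tax, the buyer price exceeds the seller price by 31.25: (172.1 − 0.1q) − (87.52 + q) = 31.25 → q' = 48.4818.
Δq = 76.8909 − 48.4818 = 28.4091; the wedge equals the tax, 31.25.
Welfare loss = ½ × 28.4091 × 31.25 = $443.89 thousand.

$443.89 thousand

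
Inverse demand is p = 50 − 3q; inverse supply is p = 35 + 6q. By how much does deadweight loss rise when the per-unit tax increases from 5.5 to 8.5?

Competitive equilibrium: 50 − 3q = 35 + 6q → q* = 1.6667, p* = 45.
For a per-unit tax t: Δq = t/9, so DWL = ½·t·(t/9) = t²/18.
At t = 5.5: DWL = 1.681. At t = 8.5: DWL = 4.014.
Increase = 4.014 − 1.681 = 2.33.

2.33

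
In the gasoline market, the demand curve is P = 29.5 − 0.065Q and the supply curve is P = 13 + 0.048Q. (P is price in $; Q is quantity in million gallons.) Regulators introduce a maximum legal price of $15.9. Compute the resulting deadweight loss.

Competitive equilibrium: 29.5 − 0.065Q = 13 + 0.048Q → Q* = 146.0177, P* = 20.00885.
At the ceiling P = 15.9, quantity supplied = (15.9 − 13)/0.048 = 60.41667.
Willingness to pay at Q' = 60.41667: 29.5 − 0.065·60.41667 = 25.57292.
ΔQ = 146.0177 − 60.41667 = 85.60103; wedge = 25.57292 − 15.9 = 9.67292.
Welfare loss = ½ × 85.60103 × 9.67292 = $414.01 million.

$414.01 million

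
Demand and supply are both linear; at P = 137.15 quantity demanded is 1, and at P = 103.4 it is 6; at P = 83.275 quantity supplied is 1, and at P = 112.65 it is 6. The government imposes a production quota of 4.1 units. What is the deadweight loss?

Demand slope = (103.4 − 137.15)/(6 − 1) = −6.75, so P = 143.9 − 6.75Q.
Supply slope = (112.65 − 83.275)/(6 − 1) = 5.875, so P = 77.4 + 5.875Q.
Competitive equilibrium: 143.9 − 6.75Q = 77.4 + 5.875Q → Q* = 5.2673, P* = 108.3455.
At Q = 4.1: demand price = 143.9 − 6.75·4.1 = 116.225; supply price = 77.4 + 5.875·4.1 = 101.4875.
ΔQ = 5.2673 − 4.1 = 1.1673; wedge = 116.225 − 101.4875 = 14.7375.
Deadweight loss = ½ × 1.1673 × 14.7375 = 8.60.

8.60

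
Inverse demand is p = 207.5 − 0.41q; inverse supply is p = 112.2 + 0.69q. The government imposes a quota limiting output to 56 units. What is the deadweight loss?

Competitive equilibrium: 207.5 − 0.41q = 112.2 + 0.69q → q* = 86.6364, p* = 171.9791.
At q = 56: demand price = 207.5 − 0.41·56 = 184.54; supply price = 112.2 + 0.69·56 = 150.84.
Δq = 86.6364 − 56 = 30.6364; wedge = 184.54 − 150.84 = 33.7.
Welfare loss = ½ × 30.6364 × 33.7 = 516.22.

516.22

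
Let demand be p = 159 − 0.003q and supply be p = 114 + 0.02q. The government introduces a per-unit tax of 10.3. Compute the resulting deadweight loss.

Competitive equilibrium: 159 − 0.003q = 114 + 0.02q → q* = 1956.5217, p* = 153.1304.
With the tax, the buyer price exceeds the seller price by 10.3: (159 − 0.003q) − (114 + 0.02q) = 10.3 → q' = 1508.6957.
Δq = 1956.5217 − 1508.6957 = 447.826; the wedge equals the tax, 10.3.
The triangle = ½ × 447.826 × 10.3 = 2306.30.

2306.30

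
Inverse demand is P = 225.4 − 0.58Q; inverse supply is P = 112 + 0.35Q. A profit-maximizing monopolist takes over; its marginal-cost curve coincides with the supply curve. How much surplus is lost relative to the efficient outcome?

Competitive equilibrium: 225.4 − 0.58Q = 112 + 0.35Q → Q* = 121.9355, P* = 154.6774.
Marginal revenue: MR = 225.4 − 1.16Q. Set MR = MC: 225.4 − 1.16Q = 112 + 0.35Q → Q_m = 75.0993.
Price P_m = 225.4 − 0.58·75.0993 = 181.8424; MC(Q_m) = 112 + 0.35·75.0993 = 138.2848.
Competitive Q* = 121.9355, so ΔQ = 46.8362; wedge = 181.8424 − 138.2848 = 43.5576.
The triangle = ½ × 46.8362 × 43.5576 = 1020.04.

1020.04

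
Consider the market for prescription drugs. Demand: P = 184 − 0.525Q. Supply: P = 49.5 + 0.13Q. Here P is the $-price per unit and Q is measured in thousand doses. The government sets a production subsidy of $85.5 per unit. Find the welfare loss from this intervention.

$5580.34 thousand

Competitive equilibrium: 184 − 0.525Q = 49.5 + 0.13Q → Q* = 205.34351, P* = 76.19466.
The subsidy lowers effective supply by 85.5: P = 0.13Q − 36.
New quantity: 184 − 0.525Q = 0.13Q − 36 → Q' = 335.87786.
Overproduction ΔQ = 335.87786 − 205.34351 = 130.53435; wedge = subsidy = 85.5.
The triangle = ½ × 130.53435 × 85.5 = $5580.34 thousand.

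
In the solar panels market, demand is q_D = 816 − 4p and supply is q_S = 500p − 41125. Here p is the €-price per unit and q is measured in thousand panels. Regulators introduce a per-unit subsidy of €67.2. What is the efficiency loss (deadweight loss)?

In inverse form: demand p = 204 − 0.25q, supply p = 82.25 + 0.002q.
Competitive equilibrium: 204 − 0.25q = 82.25 + 0.002q → q* = 483.1349, p* = 83.2163.
The subsidy lowers effective supply by 67.2: p = 15.05 + 0.002q.
New quantity: 204 − 0.25q = 15.05 + 0.002q → q' = 749.8016.
Overproduction Δq = 749.8016 − 483.1349 = 266.6667; wedge = subsidy = 67.2.
DWL = ½ × 266.6667 × 67.2 = €8960 thousand.

€8960 thousand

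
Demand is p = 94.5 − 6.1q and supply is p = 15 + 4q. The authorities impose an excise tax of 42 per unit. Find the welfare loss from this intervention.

Competitive equilibrium: 94.5 − 6.1q = 15 + 4q → q* = 7.8713, p* = 46.4851.
With the tax, the buyer price exceeds the seller price by 42: (94.5 − 6.1q) − (15 + 4q) = 42 → q' = 3.7129.
Δq = 7.8713 − 3.7129 = 4.1584; the wedge equals the tax, 42.
DWL = ½ × 4.1584 × 42 = 87.33.

87.33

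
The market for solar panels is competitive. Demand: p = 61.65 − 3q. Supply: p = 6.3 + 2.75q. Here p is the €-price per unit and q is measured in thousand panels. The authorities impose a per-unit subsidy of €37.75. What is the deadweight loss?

Competitive equilibrium: 61.65 − 3q = 6.3 + 2.75q → q* = 9.6261, p* = 32.7717.
The subsidy lowers effective supply by 37.75: p = 2.75q − 31.45.
New quantity: 61.65 − 3q = 2.75q − 31.45 → q' = 16.1913.
Overproduction Δq = 16.1913 − 9.6261 = 6.5652; wedge = subsidy = 37.75.
DWL = ½ × 6.5652 × 37.75 = €123.92 thousand.

€123.92 thousand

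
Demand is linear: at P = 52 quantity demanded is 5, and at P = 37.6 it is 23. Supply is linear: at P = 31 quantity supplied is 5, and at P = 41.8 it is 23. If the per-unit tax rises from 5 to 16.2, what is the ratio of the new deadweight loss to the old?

Demand slope = (37.6 − 52)/(23 − 5) = −0.8, so P = 56 − 0.8Q.
Supply slope = (41.8 − 31)/(23 − 5) = 0.6, so P = 28 + 0.6Q.
Competitive equilibrium: 56 − 0.8Q = 28 + 0.6Q → Q* = 20, P* = 40.
For a per-unit tax t: ΔQ = t/1.4, so DWL = ½·t·(t/1.4) = t²/2.8.
At t = 5: DWL = 8.929. At t = 16.2: DWL = 93.729.
Ratio = (16.2/5)² = 10.4976.

10.4976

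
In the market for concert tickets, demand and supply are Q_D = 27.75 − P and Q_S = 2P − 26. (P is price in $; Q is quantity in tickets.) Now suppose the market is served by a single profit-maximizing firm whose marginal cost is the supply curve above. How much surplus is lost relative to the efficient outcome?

In inverse form: demand P = 27.75 − Q, supply P = 13 + 0.5Q.
Competitive equilibrium: 27.75 − Q = 13 + 0.5Q → Q* = 9.8333, P* = 17.9167.
Marginal revenue: MR = 27.75 − 2Q. Set MR = MC: 27.75 − 2Q = 13 + 0.5Q → Q_m = 5.9.
Price P_m = 27.75 − 1·5.9 = 21.85; MC(Q_m) = 13 + 0.5·5.9 = 15.95.
Competitive Q* = 9.8333, so ΔQ = 3.9333; wedge = 21.85 − 15.95 = 5.9.
The triangle = ½ × 3.9333 × 5.9 = $11.60.

$11.60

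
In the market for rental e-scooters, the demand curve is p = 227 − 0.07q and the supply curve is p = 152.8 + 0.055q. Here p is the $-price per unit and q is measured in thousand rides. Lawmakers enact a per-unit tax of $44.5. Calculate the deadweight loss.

$7921 thousand

Competitive equilibrium: 227 − 0.07q = 152.8 + 0.055q → q* = 593.6, p* = 185.448.
With the tax, the buyer price exceeds the seller price by 44.5: (227 − 0.07q) − (152.8 + 0.055q) = 44.5 → q' = 237.6.
Δq = 593.6 − 237.6 = 356; the wedge equals the tax, 44.5.
DWL = ½ × 356 × 44.5 = $7921 thousand.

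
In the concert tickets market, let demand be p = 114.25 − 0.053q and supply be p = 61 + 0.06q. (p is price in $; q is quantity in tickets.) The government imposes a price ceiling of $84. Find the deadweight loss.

Competitive equilibrium: 114.25 − 0.053q = 61 + 0.06q → q* = 471.2389, p* = 89.2743.
At the ceiling p = 84, quantity supplied = (84 − 61)/0.06 = 383.3333.
Willingness to pay at q' = 383.3333: 114.25 − 0.053·383.3333 = 93.9333.
Δq = 471.2389 − 383.3333 = 87.9056; wedge = 93.9333 − 84 = 9.9333.
The triangle = ½ × 87.9056 × 9.9333 = $436.60.

$436.60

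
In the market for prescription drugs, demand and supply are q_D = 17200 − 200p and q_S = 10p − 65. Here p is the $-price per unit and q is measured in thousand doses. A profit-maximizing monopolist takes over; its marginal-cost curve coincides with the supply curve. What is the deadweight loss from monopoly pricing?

$62.18 thousand

In inverse form: demand p = 86 − 0.005q, supply p = 6.5 + 0.1q.
Competitive equilibrium: 86 − 0.005q = 6.5 + 0.1q → q* = 757.1429, p* = 82.2143.
Marginal revenue: MR = 86 − 0.01q. Set MR = MC: 86 − 0.01q = 6.5 + 0.1q → q_m = 722.7273.
Price p_m = 86 − 0.005·722.7273 = 82.3864; MC(q_m) = 6.5 + 0.1·722.7273 = 78.7727.
Competitive q* = 757.1429, so Δq = 34.4156; wedge = 82.3864 − 78.7727 = 3.6137.
Deadweight loss = ½ × 34.4156 × 3.6137 = $62.18 thousand.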